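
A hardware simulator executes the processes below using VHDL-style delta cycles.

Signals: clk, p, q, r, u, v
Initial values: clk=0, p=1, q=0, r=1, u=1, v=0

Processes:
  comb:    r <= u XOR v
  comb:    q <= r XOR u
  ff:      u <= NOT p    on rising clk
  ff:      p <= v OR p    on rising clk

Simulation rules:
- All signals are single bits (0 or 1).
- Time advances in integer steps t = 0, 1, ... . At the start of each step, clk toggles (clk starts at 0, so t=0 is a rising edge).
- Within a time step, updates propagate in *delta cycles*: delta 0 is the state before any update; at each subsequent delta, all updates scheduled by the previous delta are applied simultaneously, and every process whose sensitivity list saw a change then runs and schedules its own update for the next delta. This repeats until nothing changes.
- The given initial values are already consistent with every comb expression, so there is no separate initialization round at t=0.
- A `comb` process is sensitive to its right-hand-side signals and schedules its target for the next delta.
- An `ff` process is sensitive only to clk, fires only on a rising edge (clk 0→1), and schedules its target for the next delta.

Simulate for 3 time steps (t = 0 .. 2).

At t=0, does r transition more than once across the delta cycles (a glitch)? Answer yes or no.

no

t=0 Δ0: r=1 u=1 clk=0 v=0 p=1 q=0
  Δ1: clk:0→1
  Δ2: u:1→0
  Δ3: r:1→0, q:0→1
  Δ4: q:1→0
  (4Δ to stable)
t=1 Δ0: r=0 u=0 clk=1 v=0 p=1 q=0
  Δ1: clk:1→0
  (1Δ to stable)
t=2 Δ0: r=0 u=0 clk=0 v=0 p=1 q=0
  Δ1: clk:0→1
  (1Δ to stable)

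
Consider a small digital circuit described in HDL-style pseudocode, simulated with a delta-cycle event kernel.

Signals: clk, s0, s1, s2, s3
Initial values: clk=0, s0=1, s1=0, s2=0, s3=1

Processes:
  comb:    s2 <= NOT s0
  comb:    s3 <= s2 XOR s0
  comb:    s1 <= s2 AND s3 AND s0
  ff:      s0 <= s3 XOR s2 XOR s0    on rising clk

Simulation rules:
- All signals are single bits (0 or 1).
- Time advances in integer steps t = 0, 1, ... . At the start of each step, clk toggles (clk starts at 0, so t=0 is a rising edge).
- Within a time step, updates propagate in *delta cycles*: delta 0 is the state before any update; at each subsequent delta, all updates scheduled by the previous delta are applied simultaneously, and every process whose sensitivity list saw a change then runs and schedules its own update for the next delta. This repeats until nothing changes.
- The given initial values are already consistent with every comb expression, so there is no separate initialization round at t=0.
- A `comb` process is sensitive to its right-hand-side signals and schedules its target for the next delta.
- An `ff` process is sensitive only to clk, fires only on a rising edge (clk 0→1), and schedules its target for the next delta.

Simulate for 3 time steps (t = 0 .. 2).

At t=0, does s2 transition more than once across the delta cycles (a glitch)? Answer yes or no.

t=0 Δ0: s1=0 s0=1 clk=0 s3=1 s2=0
  Δ1: clk:0→1
  Δ2: s0:1→0
  Δ3: s3:1→0, s2:0→1
  Δ4: s3:0→1
  (4Δ to stable)
t=1 Δ0: s1=0 s0=0 clk=1 s3=1 s2=1
  Δ1: clk:1→0
  (1Δ to stable)
t=2 Δ0: s1=0 s0=0 clk=0 s3=1 s2=1
  Δ1: clk:0→1
  (1Δ to stable)

no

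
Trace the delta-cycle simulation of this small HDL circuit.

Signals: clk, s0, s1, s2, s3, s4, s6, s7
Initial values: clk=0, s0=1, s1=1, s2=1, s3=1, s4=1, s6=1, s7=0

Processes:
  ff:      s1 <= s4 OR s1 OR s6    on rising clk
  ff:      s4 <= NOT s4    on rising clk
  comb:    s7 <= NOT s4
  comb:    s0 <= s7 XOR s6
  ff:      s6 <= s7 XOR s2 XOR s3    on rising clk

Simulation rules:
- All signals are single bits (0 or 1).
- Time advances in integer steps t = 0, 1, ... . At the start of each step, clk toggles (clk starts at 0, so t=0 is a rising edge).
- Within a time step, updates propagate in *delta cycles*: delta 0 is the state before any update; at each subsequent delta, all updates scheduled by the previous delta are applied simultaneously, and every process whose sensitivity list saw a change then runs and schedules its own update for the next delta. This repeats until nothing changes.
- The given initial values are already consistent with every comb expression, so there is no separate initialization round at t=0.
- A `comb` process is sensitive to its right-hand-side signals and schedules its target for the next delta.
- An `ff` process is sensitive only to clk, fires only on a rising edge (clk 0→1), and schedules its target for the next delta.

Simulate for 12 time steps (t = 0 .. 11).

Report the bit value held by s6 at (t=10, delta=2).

1

t=0 Δ0: s6=1 clk=0 s7=0 s2=1 s0=1 s4=1 s1=1 s3=1
  Δ1: clk:0→1
  Δ2: s6:1→0, s4:1→0
  Δ3: s7:0→1, s0:1→0
  Δ4: s0:0→1
  (4Δ to stable)
t=1 Δ0: s6=0 clk=1 s7=1 s2=1 s0=1 s4=0 s1=1 s3=1
  Δ1: clk:1→0
  (1Δ to stable)
t=2 Δ0: s6=0 clk=0 s7=1 s2=1 s0=1 s4=0 s1=1 s3=1
  Δ1: clk:0→1
  Δ2: s6:0→1, s4:0→1
  Δ3: s7:1→0, s0:1→0
  Δ4: s0:0→1
  (4Δ to stable)
t=3 Δ0: s6=1 clk=1 s7=0 s2=1 s0=1 s4=1 s1=1 s3=1
  Δ1: clk:1→0
  (1Δ to stable)
t=4 Δ0: s6=1 clk=0 s7=0 s2=1 s0=1 s4=1 s1=1 s3=1
  Δ1: clk:0→1
  Δ2: s6:1→0, s4:1→0
  Δ3: s7:0→1, s0:1→0
  Δ4: s0:0→1
  (4Δ to stable)
t=5 Δ0: s6=0 clk=1 s7=1 s2=1 s0=1 s4=0 s1=1 s3=1
  Δ1: clk:1→0
  (1Δ to stable)
t=6 Δ0: s6=0 clk=0 s7=1 s2=1 s0=1 s4=0 s1=1 s3=1
  Δ1: clk:0→1
  Δ2: s6:0→1, s4:0→1
  Δ3: s7:1→0, s0:1→0
  Δ4: s0:0→1
  (4Δ to stable)
t=7 Δ0: s6=1 clk=1 s7=0 s2=1 s0=1 s4=1 s1=1 s3=1
  Δ1: clk:1→0
  (1Δ to stable)
t=8 Δ0: s6=1 clk=0 s7=0 s2=1 s0=1 s4=1 s1=1 s3=1
  Δ1: clk:0→1
  Δ2: s6:1→0, s4:1→0
  Δ3: s7:0→1, s0:1→0
  Δ4: s0:0→1
  (4Δ to stable)
t=9 Δ0: s6=0 clk=1 s7=1 s2=1 s0=1 s4=0 s1=1 s3=1
  Δ1: clk:1→0
  (1Δ to stable)
t=10 Δ0: s6=0 clk=0 s7=1 s2=1 s0=1 s4=0 s1=1 s3=1
  Δ1: clk:0→1
  Δ2: s6:0→1, s4:0→1
  Δ3: s7:1→0, s0:1→0
  Δ4: s0:0→1
  (4Δ to stable)
t=11 Δ0: s6=1 clk=1 s7=0 s2=1 s0=1 s4=1 s1=1 s3=1
  Δ1: clk:1→0
  (1Δ to stable)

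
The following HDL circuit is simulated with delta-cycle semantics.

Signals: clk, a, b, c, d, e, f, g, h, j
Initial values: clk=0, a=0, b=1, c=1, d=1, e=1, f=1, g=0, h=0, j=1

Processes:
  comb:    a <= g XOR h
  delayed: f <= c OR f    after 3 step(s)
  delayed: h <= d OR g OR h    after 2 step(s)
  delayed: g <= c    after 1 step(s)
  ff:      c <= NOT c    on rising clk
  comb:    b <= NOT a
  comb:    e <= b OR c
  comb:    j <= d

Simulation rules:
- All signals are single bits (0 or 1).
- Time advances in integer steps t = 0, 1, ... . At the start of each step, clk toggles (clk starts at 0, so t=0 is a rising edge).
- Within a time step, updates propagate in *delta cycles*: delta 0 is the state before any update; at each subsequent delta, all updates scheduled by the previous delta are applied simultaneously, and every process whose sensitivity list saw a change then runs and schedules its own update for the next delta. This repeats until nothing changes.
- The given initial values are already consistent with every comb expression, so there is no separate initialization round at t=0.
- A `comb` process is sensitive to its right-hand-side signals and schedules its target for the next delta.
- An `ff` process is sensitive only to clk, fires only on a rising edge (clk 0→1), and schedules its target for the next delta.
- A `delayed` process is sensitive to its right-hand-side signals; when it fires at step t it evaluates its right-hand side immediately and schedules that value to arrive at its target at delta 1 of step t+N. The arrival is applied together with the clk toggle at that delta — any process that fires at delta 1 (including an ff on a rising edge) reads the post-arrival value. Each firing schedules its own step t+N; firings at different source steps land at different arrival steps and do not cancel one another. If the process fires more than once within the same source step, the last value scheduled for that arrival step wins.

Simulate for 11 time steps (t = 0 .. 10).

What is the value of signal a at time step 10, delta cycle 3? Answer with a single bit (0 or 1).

t0.Δ0 d=1 a=0 c=1 h=0 f=1 g=0 b=1 clk=0 j=1 e=1
t0.Δ1 d=1 a=0 c=1 h=0 f=1 g=0 b=1 clk=1 j=1 e=1
t0.Δ2 d=1 a=0 c=0 h=0 f=1 g=0 b=1 clk=1 j=1 e=1
t1.Δ0 d=1 a=0 c=0 h=0 f=1 g=0 b=1 clk=1 j=1 e=1
t1.Δ1 d=1 a=0 c=0 h=0 f=1 g=0 b=1 clk=0 j=1 e=1
t2.Δ0 d=1 a=0 c=0 h=0 f=1 g=0 b=1 clk=0 j=1 e=1
t2.Δ1 d=1 a=0 c=0 h=0 f=1 g=0 b=1 clk=1 j=1 e=1
t2.Δ2 d=1 a=0 c=1 h=0 f=1 g=0 b=1 clk=1 j=1 e=1
t3.Δ0 d=1 a=0 c=1 h=0 f=1 g=0 b=1 clk=1 j=1 e=1
t3.Δ1 d=1 a=0 c=1 h=0 f=1 g=1 b=1 clk=0 j=1 e=1
t3.Δ2 d=1 a=1 c=1 h=0 f=1 g=1 b=1 clk=0 j=1 e=1
t3.Δ3 d=1 a=1 c=1 h=0 f=1 g=1 b=0 clk=0 j=1 e=1
t4.Δ0 d=1 a=1 c=1 h=0 f=1 g=1 b=0 clk=0 j=1 e=1
t4.Δ1 d=1 a=1 c=1 h=0 f=1 g=1 b=0 clk=1 j=1 e=1
t4.Δ2 d=1 a=1 c=0 h=0 f=1 g=1 b=0 clk=1 j=1 e=1
t4.Δ3 d=1 a=1 c=0 h=0 f=1 g=1 b=0 clk=1 j=1 e=0
t5.Δ0 d=1 a=1 c=0 h=0 f=1 g=1 b=0 clk=1 j=1 e=0
t5.Δ1 d=1 a=1 c=0 h=1 f=1 g=0 b=0 clk=0 j=1 e=0
t6.Δ0 d=1 a=1 c=0 h=1 f=1 g=0 b=0 clk=0 j=1 e=0
t6.Δ1 d=1 a=1 c=0 h=1 f=1 g=0 b=0 clk=1 j=1 e=0
t6.Δ2 d=1 a=1 c=1 h=1 f=1 g=0 b=0 clk=1 j=1 e=0
t6.Δ3 d=1 a=1 c=1 h=1 f=1 g=0 b=0 clk=1 j=1 e=1
t7.Δ0 d=1 a=1 c=1 h=1 f=1 g=0 b=0 clk=1 j=1 e=1
t7.Δ1 d=1 a=1 c=1 h=1 f=1 g=1 b=0 clk=0 j=1 e=1
t7.Δ2 d=1 a=0 c=1 h=1 f=1 g=1 b=0 clk=0 j=1 e=1
t7.Δ3 d=1 a=0 c=1 h=1 f=1 g=1 b=1 clk=0 j=1 e=1
t8.Δ0 d=1 a=0 c=1 h=1 f=1 g=1 b=1 clk=0 j=1 e=1
t8.Δ1 d=1 a=0 c=1 h=1 f=1 g=1 b=1 clk=1 j=1 e=1
t8.Δ2 d=1 a=0 c=0 h=1 f=1 g=1 b=1 clk=1 j=1 e=1
t9.Δ0 d=1 a=0 c=0 h=1 f=1 g=1 b=1 clk=1 j=1 e=1
t9.Δ1 d=1 a=0 c=0 h=1 f=1 g=0 b=1 clk=0 j=1 e=1
t9.Δ2 d=1 a=1 c=0 h=1 f=1 g=0 b=1 clk=0 j=1 e=1
t9.Δ3 d=1 a=1 c=0 h=1 f=1 g=0 b=0 clk=0 j=1 e=1
t9.Δ4 d=1 a=1 c=0 h=1 f=1 g=0 b=0 clk=0 j=1 e=0
t10.Δ0 d=1 a=1 c=0 h=1 f=1 g=0 b=0 clk=0 j=1 e=0
t10.Δ1 d=1 a=1 c=0 h=1 f=1 g=0 b=0 clk=1 j=1 e=0
t10.Δ2 d=1 a=1 c=1 h=1 f=1 g=0 b=0 clk=1 j=1 e=0
t10.Δ3 d=1 a=1 c=1 h=1 f=1 g=0 b=0 clk=1 j=1 e=1

1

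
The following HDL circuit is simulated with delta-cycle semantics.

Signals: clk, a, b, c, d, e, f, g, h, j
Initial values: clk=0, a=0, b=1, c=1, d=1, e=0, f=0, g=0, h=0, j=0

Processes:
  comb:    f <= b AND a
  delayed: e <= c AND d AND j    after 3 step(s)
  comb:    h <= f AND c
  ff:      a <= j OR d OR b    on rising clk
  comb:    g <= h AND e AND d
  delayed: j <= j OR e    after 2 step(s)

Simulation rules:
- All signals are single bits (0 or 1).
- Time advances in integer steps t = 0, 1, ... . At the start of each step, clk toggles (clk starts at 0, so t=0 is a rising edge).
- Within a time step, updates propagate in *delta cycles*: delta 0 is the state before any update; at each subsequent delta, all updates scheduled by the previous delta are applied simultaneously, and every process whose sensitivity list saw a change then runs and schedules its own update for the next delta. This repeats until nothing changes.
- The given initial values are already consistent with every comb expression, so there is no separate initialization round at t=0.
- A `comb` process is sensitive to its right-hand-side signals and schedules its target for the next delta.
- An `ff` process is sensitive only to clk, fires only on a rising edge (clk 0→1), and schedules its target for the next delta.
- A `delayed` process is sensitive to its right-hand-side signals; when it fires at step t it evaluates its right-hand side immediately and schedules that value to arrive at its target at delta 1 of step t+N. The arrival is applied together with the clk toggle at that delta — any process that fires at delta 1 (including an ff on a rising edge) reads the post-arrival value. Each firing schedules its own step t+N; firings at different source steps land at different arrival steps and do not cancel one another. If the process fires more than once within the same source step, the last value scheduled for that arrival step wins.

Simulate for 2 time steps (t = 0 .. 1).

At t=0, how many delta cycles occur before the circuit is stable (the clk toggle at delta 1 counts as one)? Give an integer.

t0.Δ0 e=0 d=1 a=0 c=1 j=0 clk=0 b=1 g=0 f=0 h=0
t0.Δ1 e=0 d=1 a=0 c=1 j=0 clk=1 b=1 g=0 f=0 h=0
t0.Δ2 e=0 d=1 a=1 c=1 j=0 clk=1 b=1 g=0 f=0 h=0
t0.Δ3 e=0 d=1 a=1 c=1 j=0 clk=1 b=1 g=0 f=1 h=0
t0.Δ4 e=0 d=1 a=1 c=1 j=0 clk=1 b=1 g=0 f=1 h=1
t1.Δ0 e=0 d=1 a=1 c=1 j=0 clk=1 b=1 g=0 f=1 h=1
t1.Δ1 e=0 d=1 a=1 c=1 j=0 clk=0 b=1 g=0 f=1 h=1

4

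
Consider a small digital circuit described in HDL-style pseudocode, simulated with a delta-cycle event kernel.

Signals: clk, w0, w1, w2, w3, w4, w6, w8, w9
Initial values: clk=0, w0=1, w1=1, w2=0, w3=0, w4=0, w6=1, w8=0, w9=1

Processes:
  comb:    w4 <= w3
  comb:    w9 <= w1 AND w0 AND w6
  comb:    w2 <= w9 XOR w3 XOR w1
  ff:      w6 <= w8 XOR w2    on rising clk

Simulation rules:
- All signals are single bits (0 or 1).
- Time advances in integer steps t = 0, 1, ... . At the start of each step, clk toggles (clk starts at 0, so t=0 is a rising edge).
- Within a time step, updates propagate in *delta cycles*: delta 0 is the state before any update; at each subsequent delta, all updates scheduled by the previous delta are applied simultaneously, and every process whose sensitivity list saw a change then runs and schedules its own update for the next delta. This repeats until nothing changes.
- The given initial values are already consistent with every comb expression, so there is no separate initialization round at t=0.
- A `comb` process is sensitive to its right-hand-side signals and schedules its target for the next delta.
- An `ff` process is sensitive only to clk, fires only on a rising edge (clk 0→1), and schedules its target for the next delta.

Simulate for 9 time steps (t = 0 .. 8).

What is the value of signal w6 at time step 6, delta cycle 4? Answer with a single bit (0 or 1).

[bits: w4,w2,w1,w6,w9,clk,w8,w3,w0]
t=0: Δ0=001110001 Δ1=001111001 Δ2=001011001 Δ3=001001001 Δ4=011001001 | 4Δ
t=1: Δ0=011001001 Δ1=011000001 | 1Δ
t=2: Δ0=011000001 Δ1=011001001 Δ2=011101001 Δ3=011111001 Δ4=001111001 | 4Δ
t=3: Δ0=001111001 Δ1=001110001 | 1Δ
t=4: Δ0=001110001 Δ1=001111001 Δ2=001011001 Δ3=001001001 Δ4=011001001 | 4Δ
t=5: Δ0=011001001 Δ1=011000001 | 1Δ
t=6: Δ0=011000001 Δ1=011001001 Δ2=011101001 Δ3=011111001 Δ4=001111001 | 4Δ
t=7: Δ0=001111001 Δ1=001110001 | 1Δ
t=8: Δ0=001110001 Δ1=001111001 Δ2=001011001 Δ3=001001001 Δ4=011001001 | 4Δ

1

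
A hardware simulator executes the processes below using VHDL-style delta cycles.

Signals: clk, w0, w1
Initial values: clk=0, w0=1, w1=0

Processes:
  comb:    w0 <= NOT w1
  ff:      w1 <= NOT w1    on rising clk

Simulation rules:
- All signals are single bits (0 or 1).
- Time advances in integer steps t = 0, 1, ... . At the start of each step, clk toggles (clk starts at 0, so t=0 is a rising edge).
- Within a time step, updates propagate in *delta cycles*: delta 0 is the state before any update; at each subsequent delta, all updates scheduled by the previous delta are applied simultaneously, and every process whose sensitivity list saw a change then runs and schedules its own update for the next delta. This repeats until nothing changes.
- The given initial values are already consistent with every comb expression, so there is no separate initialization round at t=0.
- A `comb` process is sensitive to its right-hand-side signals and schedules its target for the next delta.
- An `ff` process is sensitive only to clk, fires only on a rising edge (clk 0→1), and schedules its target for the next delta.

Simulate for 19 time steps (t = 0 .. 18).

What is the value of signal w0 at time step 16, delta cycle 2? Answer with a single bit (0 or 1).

t0.Δ0 clk=0 w0=1 w1=0
t0.Δ1 clk=1 w0=1 w1=0
t0.Δ2 clk=1 w0=1 w1=1
t0.Δ3 clk=1 w0=0 w1=1
t1.Δ0 clk=1 w0=0 w1=1
t1.Δ1 clk=0 w0=0 w1=1
t2.Δ0 clk=0 w0=0 w1=1
t2.Δ1 clk=1 w0=0 w1=1
t2.Δ2 clk=1 w0=0 w1=0
t2.Δ3 clk=1 w0=1 w1=0
t3.Δ0 clk=1 w0=1 w1=0
t3.Δ1 clk=0 w0=1 w1=0
t4.Δ0 clk=0 w0=1 w1=0
t4.Δ1 clk=1 w0=1 w1=0
t4.Δ2 clk=1 w0=1 w1=1
t4.Δ3 clk=1 w0=0 w1=1
t5.Δ0 clk=1 w0=0 w1=1
t5.Δ1 clk=0 w0=0 w1=1
t6.Δ0 clk=0 w0=0 w1=1
t6.Δ1 clk=1 w0=0 w1=1
t6.Δ2 clk=1 w0=0 w1=0
t6.Δ3 clk=1 w0=1 w1=0
t7.Δ0 clk=1 w0=1 w1=0
t7.Δ1 clk=0 w0=1 w1=0
t8.Δ0 clk=0 w0=1 w1=0
t8.Δ1 clk=1 w0=1 w1=0
t8.Δ2 clk=1 w0=1 w1=1
t8.Δ3 clk=1 w0=0 w1=1
t9.Δ0 clk=1 w0=0 w1=1
t9.Δ1 clk=0 w0=0 w1=1
t10.Δ0 clk=0 w0=0 w1=1
t10.Δ1 clk=1 w0=0 w1=1
t10.Δ2 clk=1 w0=0 w1=0
t10.Δ3 clk=1 w0=1 w1=0
t11.Δ0 clk=1 w0=1 w1=0
t11.Δ1 clk=0 w0=1 w1=0
t12.Δ0 clk=0 w0=1 w1=0
t12.Δ1 clk=1 w0=1 w1=0
t12.Δ2 clk=1 w0=1 w1=1
t12.Δ3 clk=1 w0=0 w1=1
t13.Δ0 clk=1 w0=0 w1=1
t13.Δ1 clk=0 w0=0 w1=1
t14.Δ0 clk=0 w0=0 w1=1
t14.Δ1 clk=1 w0=0 w1=1
t14.Δ2 clk=1 w0=0 w1=0
t14.Δ3 clk=1 w0=1 w1=0
t15.Δ0 clk=1 w0=1 w1=0
t15.Δ1 clk=0 w0=1 w1=0
t16.Δ0 clk=0 w0=1 w1=0
t16.Δ1 clk=1 w0=1 w1=0
t16.Δ2 clk=1 w0=1 w1=1
t16.Δ3 clk=1 w0=0 w1=1
t17.Δ0 clk=1 w0=0 w1=1
t17.Δ1 clk=0 w0=0 w1=1
t18.Δ0 clk=0 w0=0 w1=1
t18.Δ1 clk=1 w0=0 w1=1
t18.Δ2 clk=1 w0=0 w1=0
t18.Δ3 clk=1 w0=1 w1=0

1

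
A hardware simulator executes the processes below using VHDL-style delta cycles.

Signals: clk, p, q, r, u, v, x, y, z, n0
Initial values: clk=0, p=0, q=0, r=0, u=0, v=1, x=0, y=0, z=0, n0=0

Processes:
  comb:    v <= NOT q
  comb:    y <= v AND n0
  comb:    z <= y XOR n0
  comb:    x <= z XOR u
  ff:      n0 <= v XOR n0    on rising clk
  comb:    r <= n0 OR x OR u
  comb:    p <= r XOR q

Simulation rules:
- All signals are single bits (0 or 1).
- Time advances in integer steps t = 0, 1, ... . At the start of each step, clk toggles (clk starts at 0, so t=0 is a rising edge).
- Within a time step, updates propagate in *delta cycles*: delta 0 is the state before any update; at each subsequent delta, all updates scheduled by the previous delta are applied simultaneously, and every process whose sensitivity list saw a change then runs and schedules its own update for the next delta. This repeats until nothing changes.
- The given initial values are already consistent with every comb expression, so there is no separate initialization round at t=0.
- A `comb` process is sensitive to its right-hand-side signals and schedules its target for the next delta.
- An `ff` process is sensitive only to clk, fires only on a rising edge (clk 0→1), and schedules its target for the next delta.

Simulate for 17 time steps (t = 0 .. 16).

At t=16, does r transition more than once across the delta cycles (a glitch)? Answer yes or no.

t0.Δ0 u=0 n0=0 y=0 r=0 clk=0 z=0 v=1 p=0 x=0 q=0
t0.Δ1 u=0 n0=0 y=0 r=0 clk=1 z=0 v=1 p=0 x=0 q=0
t0.Δ2 u=0 n0=1 y=0 r=0 clk=1 z=0 v=1 p=0 x=0 q=0
t0.Δ3 u=0 n0=1 y=1 r=1 clk=1 z=1 v=1 p=0 x=0 q=0
t0.Δ4 u=0 n0=1 y=1 r=1 clk=1 z=0 v=1 p=1 x=1 q=0
t0.Δ5 u=0 n0=1 y=1 r=1 clk=1 z=0 v=1 p=1 x=0 q=0
t1.Δ0 u=0 n0=1 y=1 r=1 clk=1 z=0 v=1 p=1 x=0 q=0
t1.Δ1 u=0 n0=1 y=1 r=1 clk=0 z=0 v=1 p=1 x=0 q=0
t2.Δ0 u=0 n0=1 y=1 r=1 clk=0 z=0 v=1 p=1 x=0 q=0
t2.Δ1 u=0 n0=1 y=1 r=1 clk=1 z=0 v=1 p=1 x=0 q=0
t2.Δ2 u=0 n0=0 y=1 r=1 clk=1 z=0 v=1 p=1 x=0 q=0
t2.Δ3 u=0 n0=0 y=0 r=0 clk=1 z=1 v=1 p=1 x=0 q=0
t2.Δ4 u=0 n0=0 y=0 r=0 clk=1 z=0 v=1 p=0 x=1 q=0
t2.Δ5 u=0 n0=0 y=0 r=1 clk=1 z=0 v=1 p=0 x=0 q=0
t2.Δ6 u=0 n0=0 y=0 r=0 clk=1 z=0 v=1 p=1 x=0 q=0
t2.Δ7 u=0 n0=0 y=0 r=0 clk=1 z=0 v=1 p=0 x=0 q=0
t3.Δ0 u=0 n0=0 y=0 r=0 clk=1 z=0 v=1 p=0 x=0 q=0
t3.Δ1 u=0 n0=0 y=0 r=0 clk=0 z=0 v=1 p=0 x=0 q=0
t4.Δ0 u=0 n0=0 y=0 r=0 clk=0 z=0 v=1 p=0 x=0 q=0
t4.Δ1 u=0 n0=0 y=0 r=0 clk=1 z=0 v=1 p=0 x=0 q=0
t4.Δ2 u=0 n0=1 y=0 r=0 clk=1 z=0 v=1 p=0 x=0 q=0
t4.Δ3 u=0 n0=1 y=1 r=1 clk=1 z=1 v=1 p=0 x=0 q=0
t4.Δ4 u=0 n0=1 y=1 r=1 clk=1 z=0 v=1 p=1 x=1 q=0
t4.Δ5 u=0 n0=1 y=1 r=1 clk=1 z=0 v=1 p=1 x=0 q=0
t5.Δ0 u=0 n0=1 y=1 r=1 clk=1 z=0 v=1 p=1 x=0 q=0
t5.Δ1 u=0 n0=1 y=1 r=1 clk=0 z=0 v=1 p=1 x=0 q=0
t6.Δ0 u=0 n0=1 y=1 r=1 clk=0 z=0 v=1 p=1 x=0 q=0
t6.Δ1 u=0 n0=1 y=1 r=1 clk=1 z=0 v=1 p=1 x=0 q=0
t6.Δ2 u=0 n0=0 y=1 r=1 clk=1 z=0 v=1 p=1 x=0 q=0
t6.Δ3 u=0 n0=0 y=0 r=0 clk=1 z=1 v=1 p=1 x=0 q=0
t6.Δ4 u=0 n0=0 y=0 r=0 clk=1 z=0 v=1 p=0 x=1 q=0
t6.Δ5 u=0 n0=0 y=0 r=1 clk=1 z=0 v=1 p=0 x=0 q=0
t6.Δ6 u=0 n0=0 y=0 r=0 clk=1 z=0 v=1 p=1 x=0 q=0
t6.Δ7 u=0 n0=0 y=0 r=0 clk=1 z=0 v=1 p=0 x=0 q=0
t7.Δ0 u=0 n0=0 y=0 r=0 clk=1 z=0 v=1 p=0 x=0 q=0
t7.Δ1 u=0 n0=0 y=0 r=0 clk=0 z=0 v=1 p=0 x=0 q=0
t8.Δ0 u=0 n0=0 y=0 r=0 clk=0 z=0 v=1 p=0 x=0 q=0
t8.Δ1 u=0 n0=0 y=0 r=0 clk=1 z=0 v=1 p=0 x=0 q=0
t8.Δ2 u=0 n0=1 y=0 r=0 clk=1 z=0 v=1 p=0 x=0 q=0
t8.Δ3 u=0 n0=1 y=1 r=1 clk=1 z=1 v=1 p=0 x=0 q=0
t8.Δ4 u=0 n0=1 y=1 r=1 clk=1 z=0 v=1 p=1 x=1 q=0
t8.Δ5 u=0 n0=1 y=1 r=1 clk=1 z=0 v=1 p=1 x=0 q=0
t9.Δ0 u=0 n0=1 y=1 r=1 clk=1 z=0 v=1 p=1 x=0 q=0
t9.Δ1 u=0 n0=1 y=1 r=1 clk=0 z=0 v=1 p=1 x=0 q=0
t10.Δ0 u=0 n0=1 y=1 r=1 clk=0 z=0 v=1 p=1 x=0 q=0
t10.Δ1 u=0 n0=1 y=1 r=1 clk=1 z=0 v=1 p=1 x=0 q=0
t10.Δ2 u=0 n0=0 y=1 r=1 clk=1 z=0 v=1 p=1 x=0 q=0
t10.Δ3 u=0 n0=0 y=0 r=0 clk=1 z=1 v=1 p=1 x=0 q=0
t10.Δ4 u=0 n0=0 y=0 r=0 clk=1 z=0 v=1 p=0 x=1 q=0
t10.Δ5 u=0 n0=0 y=0 r=1 clk=1 z=0 v=1 p=0 x=0 q=0
t10.Δ6 u=0 n0=0 y=0 r=0 clk=1 z=0 v=1 p=1 x=0 q=0
t10.Δ7 u=0 n0=0 y=0 r=0 clk=1 z=0 v=1 p=0 x=0 q=0
t11.Δ0 u=0 n0=0 y=0 r=0 clk=1 z=0 v=1 p=0 x=0 q=0
t11.Δ1 u=0 n0=0 y=0 r=0 clk=0 z=0 v=1 p=0 x=0 q=0
t12.Δ0 u=0 n0=0 y=0 r=0 clk=0 z=0 v=1 p=0 x=0 q=0
t12.Δ1 u=0 n0=0 y=0 r=0 clk=1 z=0 v=1 p=0 x=0 q=0
t12.Δ2 u=0 n0=1 y=0 r=0 clk=1 z=0 v=1 p=0 x=0 q=0
t12.Δ3 u=0 n0=1 y=1 r=1 clk=1 z=1 v=1 p=0 x=0 q=0
t12.Δ4 u=0 n0=1 y=1 r=1 clk=1 z=0 v=1 p=1 x=1 q=0
t12.Δ5 u=0 n0=1 y=1 r=1 clk=1 z=0 v=1 p=1 x=0 q=0
t13.Δ0 u=0 n0=1 y=1 r=1 clk=1 z=0 v=1 p=1 x=0 q=0
t13.Δ1 u=0 n0=1 y=1 r=1 clk=0 z=0 v=1 p=1 x=0 q=0
t14.Δ0 u=0 n0=1 y=1 r=1 clk=0 z=0 v=1 p=1 x=0 q=0
t14.Δ1 u=0 n0=1 y=1 r=1 clk=1 z=0 v=1 p=1 x=0 q=0
t14.Δ2 u=0 n0=0 y=1 r=1 clk=1 z=0 v=1 p=1 x=0 q=0
t14.Δ3 u=0 n0=0 y=0 r=0 clk=1 z=1 v=1 p=1 x=0 q=0
t14.Δ4 u=0 n0=0 y=0 r=0 clk=1 z=0 v=1 p=0 x=1 q=0
t14.Δ5 u=0 n0=0 y=0 r=1 clk=1 z=0 v=1 p=0 x=0 q=0
t14.Δ6 u=0 n0=0 y=0 r=0 clk=1 z=0 v=1 p=1 x=0 q=0
t14.Δ7 u=0 n0=0 y=0 r=0 clk=1 z=0 v=1 p=0 x=0 q=0
t15.Δ0 u=0 n0=0 y=0 r=0 clk=1 z=0 v=1 p=0 x=0 q=0
t15.Δ1 u=0 n0=0 y=0 r=0 clk=0 z=0 v=1 p=0 x=0 q=0
t16.Δ0 u=0 n0=0 y=0 r=0 clk=0 z=0 v=1 p=0 x=0 q=0
t16.Δ1 u=0 n0=0 y=0 r=0 clk=1 z=0 v=1 p=0 x=0 q=0
t16.Δ2 u=0 n0=1 y=0 r=0 clk=1 z=0 v=1 p=0 x=0 q=0
t16.Δ3 u=0 n0=1 y=1 r=1 clk=1 z=1 v=1 p=0 x=0 q=0
t16.Δ4 u=0 n0=1 y=1 r=1 clk=1 z=0 v=1 p=1 x=1 q=0
t16.Δ5 u=0 n0=1 y=1 r=1 clk=1 z=0 v=1 p=1 x=0 q=0

no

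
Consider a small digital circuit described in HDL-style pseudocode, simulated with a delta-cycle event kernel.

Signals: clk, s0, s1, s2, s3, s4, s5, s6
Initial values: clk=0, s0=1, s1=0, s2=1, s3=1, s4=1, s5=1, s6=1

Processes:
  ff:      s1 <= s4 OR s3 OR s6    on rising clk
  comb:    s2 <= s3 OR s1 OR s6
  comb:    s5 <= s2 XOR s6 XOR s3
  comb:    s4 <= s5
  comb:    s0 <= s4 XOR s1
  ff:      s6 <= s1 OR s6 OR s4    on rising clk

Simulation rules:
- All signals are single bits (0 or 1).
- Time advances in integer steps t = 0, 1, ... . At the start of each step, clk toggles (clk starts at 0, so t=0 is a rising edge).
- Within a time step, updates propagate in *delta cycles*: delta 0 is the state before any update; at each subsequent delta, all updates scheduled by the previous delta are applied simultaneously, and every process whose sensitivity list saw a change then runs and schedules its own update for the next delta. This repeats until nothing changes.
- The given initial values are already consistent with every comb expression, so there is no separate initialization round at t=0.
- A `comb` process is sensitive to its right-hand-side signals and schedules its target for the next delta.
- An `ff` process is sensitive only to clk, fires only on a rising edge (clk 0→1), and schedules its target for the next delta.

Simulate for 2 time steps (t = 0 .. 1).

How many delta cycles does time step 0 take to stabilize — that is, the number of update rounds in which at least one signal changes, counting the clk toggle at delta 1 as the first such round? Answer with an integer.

[bits: s0,s5,s6,s4,s3,s2,clk,s1]
t=0: Δ0=11111100 Δ1=11111110 Δ2=11111111 Δ3=01111111 | 3Δ
t=1: Δ0=01111111 Δ1=01111101 | 1Δ

3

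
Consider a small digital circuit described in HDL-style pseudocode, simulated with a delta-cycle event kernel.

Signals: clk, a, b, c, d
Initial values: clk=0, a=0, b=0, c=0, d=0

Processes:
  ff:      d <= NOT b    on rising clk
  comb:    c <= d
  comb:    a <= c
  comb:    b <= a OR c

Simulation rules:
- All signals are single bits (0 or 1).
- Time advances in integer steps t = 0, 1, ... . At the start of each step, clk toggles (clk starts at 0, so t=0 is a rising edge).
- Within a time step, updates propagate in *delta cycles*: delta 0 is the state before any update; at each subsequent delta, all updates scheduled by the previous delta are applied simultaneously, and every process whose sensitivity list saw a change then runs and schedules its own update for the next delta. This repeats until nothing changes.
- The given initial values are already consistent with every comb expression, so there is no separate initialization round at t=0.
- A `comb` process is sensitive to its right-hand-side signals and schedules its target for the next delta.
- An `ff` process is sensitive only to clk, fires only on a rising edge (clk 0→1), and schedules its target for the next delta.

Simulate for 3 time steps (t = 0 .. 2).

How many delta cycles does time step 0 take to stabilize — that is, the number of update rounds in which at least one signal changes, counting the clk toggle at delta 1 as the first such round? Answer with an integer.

t=0 Δ0: d=0 c=0 b=0 a=0 clk=0
  Δ1: clk:0→1
  Δ2: d:0→1
  Δ3: c:0→1
  Δ4: b:0→1, a:0→1
  (4Δ to stable)
t=1 Δ0: d=1 c=1 b=1 a=1 clk=1
  Δ1: clk:1→0
  (1Δ to stable)
t=2 Δ0: d=1 c=1 b=1 a=1 clk=0
  Δ1: clk:0→1
  Δ2: d:1→0
  Δ3: c:1→0
  Δ4: a:1→0
  Δ5: b:1→0
  (5Δ to stable)

4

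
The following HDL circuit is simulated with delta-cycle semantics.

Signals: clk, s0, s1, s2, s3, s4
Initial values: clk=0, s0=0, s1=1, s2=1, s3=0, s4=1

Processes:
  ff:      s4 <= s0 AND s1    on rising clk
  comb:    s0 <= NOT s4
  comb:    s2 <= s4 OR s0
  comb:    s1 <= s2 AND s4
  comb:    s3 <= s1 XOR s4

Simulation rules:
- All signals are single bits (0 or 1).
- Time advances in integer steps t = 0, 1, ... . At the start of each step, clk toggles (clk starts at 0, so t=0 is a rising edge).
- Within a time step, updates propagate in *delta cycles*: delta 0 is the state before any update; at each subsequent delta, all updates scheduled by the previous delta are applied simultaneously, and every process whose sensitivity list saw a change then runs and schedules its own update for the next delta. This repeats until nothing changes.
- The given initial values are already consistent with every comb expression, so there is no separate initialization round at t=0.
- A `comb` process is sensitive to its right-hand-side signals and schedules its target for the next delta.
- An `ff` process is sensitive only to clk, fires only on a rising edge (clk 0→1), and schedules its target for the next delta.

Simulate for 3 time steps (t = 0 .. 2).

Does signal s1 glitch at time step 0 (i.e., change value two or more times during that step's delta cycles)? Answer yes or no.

no

[bits: s2,s4,s1,s0,clk,s3]
t=0: Δ0=111000 Δ1=111010 Δ2=101010 Δ3=000111 Δ4=100110 | 4Δ
t=1: Δ0=100110 Δ1=100100 | 1Δ
t=2: Δ0=100100 Δ1=100110 | 1Δ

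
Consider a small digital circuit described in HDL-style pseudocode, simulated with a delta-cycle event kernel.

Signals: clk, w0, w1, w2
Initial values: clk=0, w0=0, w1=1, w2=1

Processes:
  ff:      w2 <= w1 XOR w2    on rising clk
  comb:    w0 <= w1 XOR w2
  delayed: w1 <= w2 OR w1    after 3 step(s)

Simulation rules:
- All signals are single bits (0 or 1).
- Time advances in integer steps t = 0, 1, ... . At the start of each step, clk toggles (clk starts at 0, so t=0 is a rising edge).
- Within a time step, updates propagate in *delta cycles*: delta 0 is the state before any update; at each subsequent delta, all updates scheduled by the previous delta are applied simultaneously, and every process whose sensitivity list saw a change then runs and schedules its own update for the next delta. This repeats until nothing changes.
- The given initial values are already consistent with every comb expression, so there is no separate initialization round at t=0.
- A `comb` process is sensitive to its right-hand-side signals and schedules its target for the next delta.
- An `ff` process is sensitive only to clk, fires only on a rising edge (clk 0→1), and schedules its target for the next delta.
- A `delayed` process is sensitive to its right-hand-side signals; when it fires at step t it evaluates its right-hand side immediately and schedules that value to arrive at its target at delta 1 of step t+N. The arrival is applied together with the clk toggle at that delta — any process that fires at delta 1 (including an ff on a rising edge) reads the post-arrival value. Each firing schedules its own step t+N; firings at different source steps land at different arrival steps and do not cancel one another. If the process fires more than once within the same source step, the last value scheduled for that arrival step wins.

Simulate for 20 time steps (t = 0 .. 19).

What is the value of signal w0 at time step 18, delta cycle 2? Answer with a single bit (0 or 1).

t0.Δ0 clk=0 w2=1 w0=0 w1=1
t0.Δ1 clk=1 w2=1 w0=0 w1=1
t0.Δ2 clk=1 w2=0 w0=0 w1=1
t0.Δ3 clk=1 w2=0 w0=1 w1=1
t1.Δ0 clk=1 w2=0 w0=1 w1=1
t1.Δ1 clk=0 w2=0 w0=1 w1=1
t2.Δ0 clk=0 w2=0 w0=1 w1=1
t2.Δ1 clk=1 w2=0 w0=1 w1=1
t2.Δ2 clk=1 w2=1 w0=1 w1=1
t2.Δ3 clk=1 w2=1 w0=0 w1=1
t3.Δ0 clk=1 w2=1 w0=0 w1=1
t3.Δ1 clk=0 w2=1 w0=0 w1=1
t4.Δ0 clk=0 w2=1 w0=0 w1=1
t4.Δ1 clk=1 w2=1 w0=0 w1=1
t4.Δ2 clk=1 w2=0 w0=0 w1=1
t4.Δ3 clk=1 w2=0 w0=1 w1=1
t5.Δ0 clk=1 w2=0 w0=1 w1=1
t5.Δ1 clk=0 w2=0 w0=1 w1=1
t6.Δ0 clk=0 w2=0 w0=1 w1=1
t6.Δ1 clk=1 w2=0 w0=1 w1=1
t6.Δ2 clk=1 w2=1 w0=1 w1=1
t6.Δ3 clk=1 w2=1 w0=0 w1=1
t7.Δ0 clk=1 w2=1 w0=0 w1=1
t7.Δ1 clk=0 w2=1 w0=0 w1=1
t8.Δ0 clk=0 w2=1 w0=0 w1=1
t8.Δ1 clk=1 w2=1 w0=0 w1=1
t8.Δ2 clk=1 w2=0 w0=0 w1=1
t8.Δ3 clk=1 w2=0 w0=1 w1=1
t9.Δ0 clk=1 w2=0 w0=1 w1=1
t9.Δ1 clk=0 w2=0 w0=1 w1=1
t10.Δ0 clk=0 w2=0 w0=1 w1=1
t10.Δ1 clk=1 w2=0 w0=1 w1=1
t10.Δ2 clk=1 w2=1 w0=1 w1=1
t10.Δ3 clk=1 w2=1 w0=0 w1=1
t11.Δ0 clk=1 w2=1 w0=0 w1=1
t11.Δ1 clk=0 w2=1 w0=0 w1=1
t12.Δ0 clk=0 w2=1 w0=0 w1=1
t12.Δ1 clk=1 w2=1 w0=0 w1=1
t12.Δ2 clk=1 w2=0 w0=0 w1=1
t12.Δ3 clk=1 w2=0 w0=1 w1=1
t13.Δ0 clk=1 w2=0 w0=1 w1=1
t13.Δ1 clk=0 w2=0 w0=1 w1=1
t14.Δ0 clk=0 w2=0 w0=1 w1=1
t14.Δ1 clk=1 w2=0 w0=1 w1=1
t14.Δ2 clk=1 w2=1 w0=1 w1=1
t14.Δ3 clk=1 w2=1 w0=0 w1=1
t15.Δ0 clk=1 w2=1 w0=0 w1=1
t15.Δ1 clk=0 w2=1 w0=0 w1=1
t16.Δ0 clk=0 w2=1 w0=0 w1=1
t16.Δ1 clk=1 w2=1 w0=0 w1=1
t16.Δ2 clk=1 w2=0 w0=0 w1=1
t16.Δ3 clk=1 w2=0 w0=1 w1=1
t17.Δ0 clk=1 w2=0 w0=1 w1=1
t17.Δ1 clk=0 w2=0 w0=1 w1=1
t18.Δ0 clk=0 w2=0 w0=1 w1=1
t18.Δ1 clk=1 w2=0 w0=1 w1=1
t18.Δ2 clk=1 w2=1 w0=1 w1=1
t18.Δ3 clk=1 w2=1 w0=0 w1=1
t19.Δ0 clk=1 w2=1 w0=0 w1=1
t19.Δ1 clk=0 w2=1 w0=0 w1=1

1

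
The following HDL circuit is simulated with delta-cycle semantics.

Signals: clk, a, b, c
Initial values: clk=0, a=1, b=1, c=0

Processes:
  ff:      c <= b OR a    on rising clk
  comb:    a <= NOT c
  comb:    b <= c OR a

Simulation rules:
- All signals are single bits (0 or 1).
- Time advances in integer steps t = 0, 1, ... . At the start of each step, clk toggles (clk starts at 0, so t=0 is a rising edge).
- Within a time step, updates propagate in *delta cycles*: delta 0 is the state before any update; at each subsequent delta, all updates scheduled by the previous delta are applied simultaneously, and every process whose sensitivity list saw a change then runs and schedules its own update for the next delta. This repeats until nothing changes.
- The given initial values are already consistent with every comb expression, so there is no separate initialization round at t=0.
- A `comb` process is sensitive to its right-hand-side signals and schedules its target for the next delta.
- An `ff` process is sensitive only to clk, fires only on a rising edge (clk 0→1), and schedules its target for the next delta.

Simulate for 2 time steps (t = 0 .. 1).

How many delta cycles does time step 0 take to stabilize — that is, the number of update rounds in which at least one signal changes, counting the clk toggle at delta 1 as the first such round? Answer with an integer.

t0.Δ0 b=1 clk=0 c=0 a=1
t0.Δ1 b=1 clk=1 c=0 a=1
t0.Δ2 b=1 clk=1 c=1 a=1
t0.Δ3 b=1 clk=1 c=1 a=0
t1.Δ0 b=1 clk=1 c=1 a=0
t1.Δ1 b=1 clk=0 c=1 a=0

3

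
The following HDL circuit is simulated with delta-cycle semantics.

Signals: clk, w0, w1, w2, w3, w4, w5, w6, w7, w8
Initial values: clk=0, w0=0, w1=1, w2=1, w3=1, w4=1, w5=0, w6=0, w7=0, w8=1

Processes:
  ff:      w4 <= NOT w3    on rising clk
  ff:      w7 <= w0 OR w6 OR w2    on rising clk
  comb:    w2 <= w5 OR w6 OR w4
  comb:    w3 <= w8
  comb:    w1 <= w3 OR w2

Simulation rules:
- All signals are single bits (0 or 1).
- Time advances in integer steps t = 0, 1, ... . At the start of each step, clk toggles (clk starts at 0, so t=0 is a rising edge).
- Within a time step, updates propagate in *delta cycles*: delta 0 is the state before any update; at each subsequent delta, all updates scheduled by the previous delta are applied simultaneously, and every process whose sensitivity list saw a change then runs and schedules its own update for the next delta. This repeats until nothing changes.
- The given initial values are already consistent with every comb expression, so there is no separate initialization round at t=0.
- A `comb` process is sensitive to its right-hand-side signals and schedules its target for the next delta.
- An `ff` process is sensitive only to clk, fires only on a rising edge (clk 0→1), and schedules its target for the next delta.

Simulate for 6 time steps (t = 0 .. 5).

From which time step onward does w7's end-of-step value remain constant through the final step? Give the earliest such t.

2

[bits: w0,w6,w1,w7,w4,w8,w3,w2,w5,clk]
t=0: Δ0=0010111100 Δ1=0010111101 Δ2=0011011101 Δ3=0011011001 | 3Δ
t=1: Δ0=0011011001 Δ1=0011011000 | 1Δ
t=2: Δ0=0011011000 Δ1=0011011001 Δ2=0010011001 | 2Δ
t=3: Δ0=0010011001 Δ1=0010011000 | 1Δ
t=4: Δ0=0010011000 Δ1=0010011001 | 1Δ
t=5: Δ0=0010011001 Δ1=0010011000 | 1Δ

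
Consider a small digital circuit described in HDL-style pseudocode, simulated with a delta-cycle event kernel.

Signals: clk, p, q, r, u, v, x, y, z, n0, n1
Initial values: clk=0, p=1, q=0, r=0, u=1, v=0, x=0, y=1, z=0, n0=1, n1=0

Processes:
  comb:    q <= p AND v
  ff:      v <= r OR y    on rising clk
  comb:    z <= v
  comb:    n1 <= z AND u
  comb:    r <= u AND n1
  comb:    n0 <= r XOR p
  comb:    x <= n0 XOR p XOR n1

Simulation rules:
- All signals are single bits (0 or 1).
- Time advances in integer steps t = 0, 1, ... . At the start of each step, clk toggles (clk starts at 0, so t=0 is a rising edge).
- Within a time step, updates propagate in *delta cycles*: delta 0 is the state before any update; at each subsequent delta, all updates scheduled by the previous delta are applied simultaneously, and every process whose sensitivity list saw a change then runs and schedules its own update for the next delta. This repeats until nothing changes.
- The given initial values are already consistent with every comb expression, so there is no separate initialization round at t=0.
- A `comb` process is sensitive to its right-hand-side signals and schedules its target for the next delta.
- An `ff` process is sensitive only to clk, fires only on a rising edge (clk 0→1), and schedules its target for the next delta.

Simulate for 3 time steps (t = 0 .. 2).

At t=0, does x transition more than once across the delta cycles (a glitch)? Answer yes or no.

t=0 Δ0: n0=1 v=0 z=0 x=0 p=1 clk=0 r=0 n1=0 q=0 y=1 u=1
  Δ1: clk:0→1
  Δ2: v:0→1
  Δ3: z:0→1, q:0→1
  Δ4: n1:0→1
  Δ5: x:0→1, r:0→1
  Δ6: n0:1→0
  Δ7: x:1→0
  (7Δ to stable)
t=1 Δ0: n0=0 v=1 z=1 x=0 p=1 clk=1 r=1 n1=1 q=1 y=1 u=1
  Δ1: clk:1→0
  (1Δ to stable)
t=2 Δ0: n0=0 v=1 z=1 x=0 p=1 clk=0 r=1 n1=1 q=1 y=1 u=1
  Δ1: clk:0→1
  (1Δ to stable)

yes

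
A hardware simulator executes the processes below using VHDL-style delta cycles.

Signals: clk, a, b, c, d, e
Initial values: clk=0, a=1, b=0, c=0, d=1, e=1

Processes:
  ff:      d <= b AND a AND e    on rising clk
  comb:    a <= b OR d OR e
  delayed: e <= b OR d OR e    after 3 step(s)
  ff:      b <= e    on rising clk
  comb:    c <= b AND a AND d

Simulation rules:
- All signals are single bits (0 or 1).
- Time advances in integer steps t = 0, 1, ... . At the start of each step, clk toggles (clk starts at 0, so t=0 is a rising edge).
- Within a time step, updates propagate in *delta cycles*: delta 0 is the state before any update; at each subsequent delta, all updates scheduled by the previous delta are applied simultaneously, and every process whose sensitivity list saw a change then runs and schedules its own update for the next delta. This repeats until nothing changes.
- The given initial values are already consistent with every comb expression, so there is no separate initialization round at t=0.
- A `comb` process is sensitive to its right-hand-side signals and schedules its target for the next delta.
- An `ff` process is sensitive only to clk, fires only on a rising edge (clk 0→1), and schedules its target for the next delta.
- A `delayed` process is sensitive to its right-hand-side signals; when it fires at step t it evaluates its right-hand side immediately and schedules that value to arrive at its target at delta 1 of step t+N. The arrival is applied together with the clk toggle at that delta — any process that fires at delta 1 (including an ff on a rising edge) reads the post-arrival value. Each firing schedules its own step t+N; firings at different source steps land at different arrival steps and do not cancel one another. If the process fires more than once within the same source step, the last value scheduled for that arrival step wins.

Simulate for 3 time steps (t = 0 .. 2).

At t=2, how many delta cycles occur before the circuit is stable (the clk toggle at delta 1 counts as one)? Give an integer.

3

t=0 Δ0: clk=0 b=0 a=1 d=1 e=1 c=0
  Δ1: clk:0→1
  Δ2: b:0→1, d:1→0
  (2Δ to stable)
t=1 Δ0: clk=1 b=1 a=1 d=0 e=1 c=0
  Δ1: clk:1→0
  (1Δ to stable)
t=2 Δ0: clk=0 b=1 a=1 d=0 e=1 c=0
  Δ1: clk:0→1
  Δ2: d:0→1
  Δ3: c:0→1
  (3Δ to stable)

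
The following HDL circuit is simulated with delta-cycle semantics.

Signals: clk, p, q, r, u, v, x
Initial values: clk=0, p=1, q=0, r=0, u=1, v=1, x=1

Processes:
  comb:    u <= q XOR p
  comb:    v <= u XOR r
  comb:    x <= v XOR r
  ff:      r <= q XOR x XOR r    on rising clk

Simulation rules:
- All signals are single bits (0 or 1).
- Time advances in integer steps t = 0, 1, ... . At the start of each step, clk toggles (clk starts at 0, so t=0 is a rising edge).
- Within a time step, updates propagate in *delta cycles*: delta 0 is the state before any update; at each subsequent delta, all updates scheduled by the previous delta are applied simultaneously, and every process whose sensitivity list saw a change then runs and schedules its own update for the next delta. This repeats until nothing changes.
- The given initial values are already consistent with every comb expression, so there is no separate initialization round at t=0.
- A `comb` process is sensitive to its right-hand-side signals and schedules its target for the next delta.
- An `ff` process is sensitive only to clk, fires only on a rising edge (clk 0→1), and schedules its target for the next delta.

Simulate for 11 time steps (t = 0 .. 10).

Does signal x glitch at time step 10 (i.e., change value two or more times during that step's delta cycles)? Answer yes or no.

yes

t0.Δ0 p=1 v=1 u=1 r=0 q=0 x=1 clk=0
t0.Δ1 p=1 v=1 u=1 r=0 q=0 x=1 clk=1
t0.Δ2 p=1 v=1 u=1 r=1 q=0 x=1 clk=1
t0.Δ3 p=1 v=0 u=1 r=1 q=0 x=0 clk=1
t0.Δ4 p=1 v=0 u=1 r=1 q=0 x=1 clk=1
t1.Δ0 p=1 v=0 u=1 r=1 q=0 x=1 clk=1
t1.Δ1 p=1 v=0 u=1 r=1 q=0 x=1 clk=0
t2.Δ0 p=1 v=0 u=1 r=1 q=0 x=1 clk=0
t2.Δ1 p=1 v=0 u=1 r=1 q=0 x=1 clk=1
t2.Δ2 p=1 v=0 u=1 r=0 q=0 x=1 clk=1
t2.Δ3 p=1 v=1 u=1 r=0 q=0 x=0 clk=1
t2.Δ4 p=1 v=1 u=1 r=0 q=0 x=1 clk=1
t3.Δ0 p=1 v=1 u=1 r=0 q=0 x=1 clk=1
t3.Δ1 p=1 v=1 u=1 r=0 q=0 x=1 clk=0
t4.Δ0 p=1 v=1 u=1 r=0 q=0 x=1 clk=0
t4.Δ1 p=1 v=1 u=1 r=0 q=0 x=1 clk=1
t4.Δ2 p=1 v=1 u=1 r=1 q=0 x=1 clk=1
t4.Δ3 p=1 v=0 u=1 r=1 q=0 x=0 clk=1
t4.Δ4 p=1 v=0 u=1 r=1 q=0 x=1 clk=1
t5.Δ0 p=1 v=0 u=1 r=1 q=0 x=1 clk=1
t5.Δ1 p=1 v=0 u=1 r=1 q=0 x=1 clk=0
t6.Δ0 p=1 v=0 u=1 r=1 q=0 x=1 clk=0
t6.Δ1 p=1 v=0 u=1 r=1 q=0 x=1 clk=1
t6.Δ2 p=1 v=0 u=1 r=0 q=0 x=1 clk=1
t6.Δ3 p=1 v=1 u=1 r=0 q=0 x=0 clk=1
t6.Δ4 p=1 v=1 u=1 r=0 q=0 x=1 clk=1
t7.Δ0 p=1 v=1 u=1 r=0 q=0 x=1 clk=1
t7.Δ1 p=1 v=1 u=1 r=0 q=0 x=1 clk=0
t8.Δ0 p=1 v=1 u=1 r=0 q=0 x=1 clk=0
t8.Δ1 p=1 v=1 u=1 r=0 q=0 x=1 clk=1
t8.Δ2 p=1 v=1 u=1 r=1 q=0 x=1 clk=1
t8.Δ3 p=1 v=0 u=1 r=1 q=0 x=0 clk=1
t8.Δ4 p=1 v=0 u=1 r=1 q=0 x=1 clk=1
t9.Δ0 p=1 v=0 u=1 r=1 q=0 x=1 clk=1
t9.Δ1 p=1 v=0 u=1 r=1 q=0 x=1 clk=0
t10.Δ0 p=1 v=0 u=1 r=1 q=0 x=1 clk=0
t10.Δ1 p=1 v=0 u=1 r=1 q=0 x=1 clk=1
t10.Δ2 p=1 v=0 u=1 r=0 q=0 x=1 clk=1
t10.Δ3 p=1 v=1 u=1 r=0 q=0 x=0 clk=1
t10.Δ4 p=1 v=1 u=1 r=0 q=0 x=1 clk=1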